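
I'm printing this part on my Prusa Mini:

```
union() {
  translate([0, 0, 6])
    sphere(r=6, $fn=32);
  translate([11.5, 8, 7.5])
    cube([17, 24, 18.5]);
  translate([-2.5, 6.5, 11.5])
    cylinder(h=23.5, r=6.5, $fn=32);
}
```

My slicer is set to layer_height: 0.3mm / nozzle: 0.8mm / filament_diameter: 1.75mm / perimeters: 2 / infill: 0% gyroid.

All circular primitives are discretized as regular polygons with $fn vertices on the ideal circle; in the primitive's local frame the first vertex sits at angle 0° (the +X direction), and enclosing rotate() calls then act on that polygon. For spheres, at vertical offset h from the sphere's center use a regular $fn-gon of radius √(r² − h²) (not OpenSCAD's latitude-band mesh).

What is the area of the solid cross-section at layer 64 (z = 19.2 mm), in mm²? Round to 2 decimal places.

539.88 mm²

At z = 19.2 mm: the sphere is not intersected at this z (|z−center|=13.200 > r=6); the 17×24 cube at (11.5, 8) contributes its full rectangle (area 408.00 mm²); the cylinder at (-2.5, 6.5): section is a regular 32-gon, circumradius r=6.5 (area = (32/2)·6.500²·sin(360°/32) = 131.88 mm²); Combining (union): the 2 present regions are separate (no shared area or edge), so areas and boundary lengths simply add and each stays a separate island — area = 539.88 mm². Overall, the cross-section has 2 separate islands. Net area = 539.88 mm².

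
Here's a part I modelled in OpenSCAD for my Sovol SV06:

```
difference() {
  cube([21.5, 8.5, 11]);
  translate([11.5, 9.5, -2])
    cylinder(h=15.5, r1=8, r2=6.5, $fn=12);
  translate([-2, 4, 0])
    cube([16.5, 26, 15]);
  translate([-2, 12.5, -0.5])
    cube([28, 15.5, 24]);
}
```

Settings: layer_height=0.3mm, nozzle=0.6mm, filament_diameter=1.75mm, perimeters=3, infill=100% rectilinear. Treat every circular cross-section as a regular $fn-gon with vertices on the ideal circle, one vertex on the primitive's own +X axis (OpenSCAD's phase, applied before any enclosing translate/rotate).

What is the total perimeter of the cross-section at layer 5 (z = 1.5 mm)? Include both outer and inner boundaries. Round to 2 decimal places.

At z = 1.5 mm: the cube is present — its section is the full 21.5×8.5 rectangle (perimeter 60.00 mm); the cone at (11.5, 9.5) contributes a regular 12-gon of circumradius 7.661 (interpolated between r1=8 and r2=6.5 at t=0.226) (perimeter = 2·12·7.661·sin(180°/12) = 47.59 mm); the 16.5×26 cube at (-2, 4) contributes its full rectangle (perimeter 85.00 mm); the cube at (-2, 12.5) (footprint 28×15.5) is included at this height (perimeter 87.00 mm); Taking the first minus the rest: starting from the 21.5×8.5 cube, the cone at (11.5, 9.5) partially overlaps it — only the 72.99 mm² overlap (of its 176.09 mm²) is removed, clipping the outline; the 16.5×26 cube at (-2, 4) partially overlaps it — only the 22.21 mm² overlap (of its 429.00 mm²) is removed, clipping the outline; the 28×15.5 cube at (-2, 12.5) misses the remaining region (no effect) — boundary = 59.57 mm. Overall, the cross-section is a single solid region. Total boundary length (outer) = 59.57 mm.

59.57 mm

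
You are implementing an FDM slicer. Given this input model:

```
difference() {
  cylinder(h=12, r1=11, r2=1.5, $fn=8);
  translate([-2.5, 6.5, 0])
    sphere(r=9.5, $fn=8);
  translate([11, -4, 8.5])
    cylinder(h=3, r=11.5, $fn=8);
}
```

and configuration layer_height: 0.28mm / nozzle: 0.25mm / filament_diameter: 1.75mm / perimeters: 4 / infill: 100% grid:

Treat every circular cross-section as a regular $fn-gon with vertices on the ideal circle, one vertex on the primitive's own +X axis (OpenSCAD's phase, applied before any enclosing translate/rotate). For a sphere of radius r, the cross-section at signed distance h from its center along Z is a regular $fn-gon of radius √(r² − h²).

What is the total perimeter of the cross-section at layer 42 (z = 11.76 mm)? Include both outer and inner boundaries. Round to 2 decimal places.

10.35 mm

At z = 11.76 mm: the cone contributes a regular 8-gon of circumradius 1.690 (interpolated between r1=11 and r2=1.5 at t=0.980) (perimeter = 2·8·1.690·sin(180°/8) = 10.35 mm); the sphere at (-2.5, 6.5) is not intersected at this z (|z−center|=11.760 > r=9.5); the cylinder at (11, -4) does not reach this height (z outside [8.5, 11.5]); Taking the first minus the rest: none of the subtracted shapes is present at this height, so the cone is unchanged — boundary = 10.35 mm. Overall, the cross-section is a single solid region. Total boundary length (outer) = 10.35 mm.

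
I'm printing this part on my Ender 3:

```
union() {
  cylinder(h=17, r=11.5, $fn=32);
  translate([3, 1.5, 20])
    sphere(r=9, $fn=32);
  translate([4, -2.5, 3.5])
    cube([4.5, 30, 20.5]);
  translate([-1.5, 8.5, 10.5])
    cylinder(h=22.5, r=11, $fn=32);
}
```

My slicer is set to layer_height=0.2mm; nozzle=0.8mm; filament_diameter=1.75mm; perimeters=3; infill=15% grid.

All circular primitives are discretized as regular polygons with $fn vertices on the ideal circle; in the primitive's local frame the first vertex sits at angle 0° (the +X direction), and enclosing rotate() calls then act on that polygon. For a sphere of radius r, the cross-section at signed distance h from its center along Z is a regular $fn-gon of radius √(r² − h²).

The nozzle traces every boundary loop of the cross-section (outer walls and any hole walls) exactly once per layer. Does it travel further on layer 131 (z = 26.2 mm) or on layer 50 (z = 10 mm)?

Layer 131 (z = 26.2): the cylinder is not intersected at this z (z outside [0, 17]); the r=9 sphere at (3, 1.5) slices to a regular 32-gon of circumradius 6.524 (√(r²−h²) with h=6.2 from center) (perimeter = 2·32·6.524·sin(180°/32) = 40.92 mm); the cube at (4, -2.5) is not intersected at this z (z outside [3.5, 24]); the r=11 cylinder at (-1.5, 8.5) contributes a regular 32-gon of circumradius 11 (perimeter = 2·32·11.000·sin(180°/32) = 69.00 mm); Combining (union): the regions partially overlap (shared area 91.94 mm²), so the edge portions inside another operand are dropped and the merged outline is re-measured after clipping — boundary = 74.53 mm. So its perimeter = 74.53 mm. Layer 50 (z = 10): the cylinder: section is a regular 32-gon, circumradius r=11.5 (perimeter = 2·32·11.500·sin(180°/32) = 72.14 mm); the sphere at (3, 1.5) does not reach this height (|z−center|=10.000 > r=9); the 4.5×30 cube at (4, -2.5) contributes its full rectangle (perimeter 69.00 mm); the cylinder at (-1.5, 8.5) does not reach this height (z outside [10.5, 33]); Taking the union: the regions partially overlap (shared area 53.93 mm²), so the edge portions inside another operand are dropped and the merged outline is re-measured after clipping — boundary = 107.70 mm. So its perimeter = 107.70 mm. Layer 50 is larger (107.70 vs 74.53 mm).

layer 50 (z = 10 mm)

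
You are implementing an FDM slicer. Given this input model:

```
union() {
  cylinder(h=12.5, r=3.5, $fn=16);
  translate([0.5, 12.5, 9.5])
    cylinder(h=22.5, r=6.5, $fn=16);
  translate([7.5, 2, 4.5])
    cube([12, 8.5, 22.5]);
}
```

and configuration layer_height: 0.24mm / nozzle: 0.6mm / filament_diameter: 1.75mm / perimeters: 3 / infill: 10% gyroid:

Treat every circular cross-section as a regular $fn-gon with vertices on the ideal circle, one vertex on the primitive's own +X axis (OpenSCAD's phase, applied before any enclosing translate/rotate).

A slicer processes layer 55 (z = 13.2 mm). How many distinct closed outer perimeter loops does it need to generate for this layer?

At z = 13.2 mm: the cylinder is absent (z outside [0, 12.5]); the r=6.5 cylinder at (0.5, 12.5) contributes a regular 16-gon of circumradius 6.5; the cube at (7.5, 2) (footprint 12×8.5) is included at this height; Combining (union): the 2 present regions are separate (no shared area or edge), so areas and boundary lengths simply add and each stays a separate island — 2 connected regions. The result has 2 disconnected regions.

2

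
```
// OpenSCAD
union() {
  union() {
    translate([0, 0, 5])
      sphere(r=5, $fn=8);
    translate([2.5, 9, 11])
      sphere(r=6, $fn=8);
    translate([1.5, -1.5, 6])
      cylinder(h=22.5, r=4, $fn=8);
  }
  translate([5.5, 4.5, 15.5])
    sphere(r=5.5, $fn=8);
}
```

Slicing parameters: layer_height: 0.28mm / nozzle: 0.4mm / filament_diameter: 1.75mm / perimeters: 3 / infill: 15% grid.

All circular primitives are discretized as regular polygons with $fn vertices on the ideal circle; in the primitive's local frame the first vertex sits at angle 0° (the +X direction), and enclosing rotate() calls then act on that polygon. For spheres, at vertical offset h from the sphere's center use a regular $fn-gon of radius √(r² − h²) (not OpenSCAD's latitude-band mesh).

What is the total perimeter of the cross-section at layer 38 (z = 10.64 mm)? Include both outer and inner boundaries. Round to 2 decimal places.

64.50 mm

At z = 10.64 mm: the sphere is not intersected at this z (|z−center|=5.640 > r=5); the sphere at (2.5, 9): section is a regular 8-gon, circumradius = √(r²−h²) = √(6²−0.36²) = 5.989 (perimeter = 2·8·5.989·sin(180°/8) = 36.67 mm); the r=4 cylinder at (1.5, -1.5) contributes a regular 8-gon of circumradius 4 (perimeter = 2·8·4.000·sin(180°/8) = 24.49 mm); Taking the union: the 2 present regions are separate (no shared area or edge), so areas and boundary lengths simply add and each stays a separate island — boundary = 61.16 mm; the r=5.5 sphere at (5.5, 4.5) contributes a regular 8-gon of circumradius √(5.5²−4.86²) = 2.575 (perimeter = 2·8·2.575·sin(180°/8) = 15.77 mm); Combining (union): the regions partially overlap (shared area 9.81 mm²), so the edge portions inside another operand are dropped and the merged outline is re-measured after clipping — boundary = 64.50 mm. Overall, the cross-section has 2 separate islands. Total boundary length (outer) = 64.50 mm.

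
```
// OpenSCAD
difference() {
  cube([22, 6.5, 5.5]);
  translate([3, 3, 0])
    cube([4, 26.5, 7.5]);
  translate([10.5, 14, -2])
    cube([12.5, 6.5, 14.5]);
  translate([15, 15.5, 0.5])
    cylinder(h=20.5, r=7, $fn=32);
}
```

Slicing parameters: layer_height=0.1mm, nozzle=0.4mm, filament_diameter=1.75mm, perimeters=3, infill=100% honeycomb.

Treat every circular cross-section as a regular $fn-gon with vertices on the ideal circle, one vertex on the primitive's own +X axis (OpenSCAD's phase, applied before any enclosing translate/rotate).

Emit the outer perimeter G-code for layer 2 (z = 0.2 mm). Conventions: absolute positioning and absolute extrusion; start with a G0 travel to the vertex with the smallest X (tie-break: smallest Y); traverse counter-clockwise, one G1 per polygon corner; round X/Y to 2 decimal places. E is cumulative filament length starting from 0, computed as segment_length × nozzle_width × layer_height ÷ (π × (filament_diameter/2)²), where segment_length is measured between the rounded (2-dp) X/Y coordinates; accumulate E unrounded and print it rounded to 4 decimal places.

At z = 0.2 mm: the 22×6.5 cube contributes its full rectangle; the cube at (3, 3) (footprint 4×26.5) is included at this height; the cube at (10.5, 14) (footprint 12.5×6.5) is included at this height; the cylinder at (15, 15.5) is absent (z outside [0.5, 21]); Taking the first minus the rest: starting from the 22×6.5 cube, the 4×26.5 cube at (3, 3) partially overlaps it — only the 14.00 mm² overlap (of its 106.00 mm²) is removed, clipping the outline; the 12.5×6.5 cube at (10.5, 14) misses the remaining region (no effect) — 1 connected region. The outline is a single polygon with 8 vertices. Extrusion per mm of travel: 0.4 × 0.1 / (π × 0.875²) = 0.016630. Accumulating E over each segment gives final E = 1.0643.

G0 X0.00 Y0.00 Z0.20
G1 X22.00 Y0.00 E0.3659
G1 X22.00 Y6.50 E0.4740
G1 X7.00 Y6.50 E0.7234
G1 X7.00 Y3.00 E0.7816
G1 X3.00 Y3.00 E0.8481
G1 X3.00 Y6.50 E0.9063
G1 X0.00 Y6.50 E0.9562
G1 X0.00 Y0.00 E1.0643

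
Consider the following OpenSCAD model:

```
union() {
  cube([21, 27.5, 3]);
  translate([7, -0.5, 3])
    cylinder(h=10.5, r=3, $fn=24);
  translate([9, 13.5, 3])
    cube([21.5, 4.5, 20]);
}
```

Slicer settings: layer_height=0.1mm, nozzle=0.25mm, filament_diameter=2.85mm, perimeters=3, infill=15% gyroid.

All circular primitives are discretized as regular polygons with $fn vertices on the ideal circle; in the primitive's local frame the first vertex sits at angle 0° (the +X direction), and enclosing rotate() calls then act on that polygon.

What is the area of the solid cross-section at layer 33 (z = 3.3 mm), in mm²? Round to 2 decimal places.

124.70 mm²

At z = 3.3 mm: the cube does not reach this height (z outside [0, 3]); the r=3 cylinder at (7, -0.5) contributes a regular 24-gon of circumradius 3 (area = (24/2)·3.000²·sin(360°/24) = 27.95 mm²); the cube at (9, 13.5) (footprint 21.5×4.5) is included at this height (area 96.75 mm²); Merging all regions: the 2 present regions are separate (no shared area or edge), so areas and boundary lengths simply add and each stays a separate island — area = 124.70 mm². Overall, the cross-section has 2 separate islands. Net area = 124.70 mm².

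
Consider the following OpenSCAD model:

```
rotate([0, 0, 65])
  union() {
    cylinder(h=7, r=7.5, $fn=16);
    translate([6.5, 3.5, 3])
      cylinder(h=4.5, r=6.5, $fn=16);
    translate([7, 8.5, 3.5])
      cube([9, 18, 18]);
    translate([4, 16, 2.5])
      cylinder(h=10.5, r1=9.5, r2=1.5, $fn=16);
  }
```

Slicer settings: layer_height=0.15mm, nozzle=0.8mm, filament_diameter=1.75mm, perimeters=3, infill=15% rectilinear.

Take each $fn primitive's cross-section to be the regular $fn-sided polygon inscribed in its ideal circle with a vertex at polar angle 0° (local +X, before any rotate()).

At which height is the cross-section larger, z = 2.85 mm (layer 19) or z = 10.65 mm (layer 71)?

layer 19 (z = 2.85 mm)

Layer 19 (z = 2.85): the r=7.5 cylinder contributes a regular 16-gon of circumradius 7.5 (area = (16/2)·7.500²·sin(360°/16) = 172.21 mm²); the cylinder at (6.5, 3.5) does not reach this height (z outside [3, 7.5]); the cube at (7, 8.5) is not intersected at this z (z outside [3.5, 21.5]); the cone at (4, 16) (r1=9.5→r2=1.5) has section circumradius 9.233 here — a regular 16-gon (area = (16/2)·9.233²·sin(360°/16) = 261.00 mm²); Combining (union): the 2 present regions are separate (no shared area or edge), so areas and boundary lengths simply add and each stays a separate island — area = 433.21 mm²; (whole slice rotated 65° about Z — lengths, areas and connectivity unchanged). So its area = 433.21 mm². Layer 71 (z = 10.65): the cylinder is absent (z outside [0, 7]); the cylinder at (6.5, 3.5) is absent (z outside [3, 7.5]); the 9×18 cube at (7, 8.5) contributes its full rectangle (area 162.00 mm²); the cone at (4, 16) (r1=9.5→r2=1.5) has section circumradius 3.290 here — a regular 16-gon (area = (16/2)·3.290²·sin(360°/16) = 33.15 mm²); Combining (union): the regions partially overlap — summed areas 195.15 mm² minus the doubly-counted overlap 0.42 mm² gives 194.73 mm² — area = 194.73 mm²; (whole slice rotated 65° about Z — lengths, areas and connectivity unchanged). So its area = 194.73 mm². Layer 19 is larger (433.21 vs 194.73 mm²).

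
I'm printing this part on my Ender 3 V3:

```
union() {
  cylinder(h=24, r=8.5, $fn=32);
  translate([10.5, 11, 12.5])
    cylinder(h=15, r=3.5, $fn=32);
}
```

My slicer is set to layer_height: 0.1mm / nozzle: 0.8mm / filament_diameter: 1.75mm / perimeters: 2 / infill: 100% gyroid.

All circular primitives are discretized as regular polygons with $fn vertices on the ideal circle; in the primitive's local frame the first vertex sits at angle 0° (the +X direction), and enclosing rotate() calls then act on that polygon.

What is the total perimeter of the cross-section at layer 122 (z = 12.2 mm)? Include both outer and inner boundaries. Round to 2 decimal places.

At z = 12.2 mm: the r=8.5 cylinder contributes a regular 32-gon of circumradius 8.5 (perimeter = 2·32·8.500·sin(180°/32) = 53.32 mm); the cylinder at (10.5, 11) is not intersected at this z (z outside [12.5, 27.5]); Combining (union): only the r=8.5 cylinder is present, so the union is just that shape — boundary = 53.32 mm. Overall, the cross-section is a single solid region. Total boundary length (outer) = 53.32 mm.

53.32 mm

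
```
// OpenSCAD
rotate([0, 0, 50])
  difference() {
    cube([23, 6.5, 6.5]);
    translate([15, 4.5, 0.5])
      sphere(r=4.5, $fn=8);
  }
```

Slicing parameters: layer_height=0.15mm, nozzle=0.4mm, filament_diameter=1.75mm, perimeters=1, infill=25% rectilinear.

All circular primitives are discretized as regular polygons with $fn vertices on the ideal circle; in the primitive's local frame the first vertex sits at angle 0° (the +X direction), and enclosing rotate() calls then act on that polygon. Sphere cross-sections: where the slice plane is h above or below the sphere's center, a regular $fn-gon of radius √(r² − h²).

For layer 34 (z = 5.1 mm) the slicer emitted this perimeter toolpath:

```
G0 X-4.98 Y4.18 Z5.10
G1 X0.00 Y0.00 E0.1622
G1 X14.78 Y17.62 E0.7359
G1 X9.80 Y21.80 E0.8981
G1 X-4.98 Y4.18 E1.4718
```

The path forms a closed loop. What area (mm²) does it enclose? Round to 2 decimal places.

149.53 mm²

Apply the shoelace formula to the sequence of (X, Y) vertices; enclosed area = 149.53 mm².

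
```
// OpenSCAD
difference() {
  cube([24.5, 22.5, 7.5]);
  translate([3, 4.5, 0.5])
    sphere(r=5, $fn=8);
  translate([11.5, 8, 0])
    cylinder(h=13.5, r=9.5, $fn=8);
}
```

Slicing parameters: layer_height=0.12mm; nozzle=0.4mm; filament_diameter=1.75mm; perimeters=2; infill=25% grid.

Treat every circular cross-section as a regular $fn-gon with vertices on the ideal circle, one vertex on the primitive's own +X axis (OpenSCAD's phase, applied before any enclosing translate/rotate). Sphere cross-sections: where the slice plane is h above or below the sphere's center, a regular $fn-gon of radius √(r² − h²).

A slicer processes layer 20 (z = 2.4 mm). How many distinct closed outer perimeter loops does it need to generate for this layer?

3

At z = 2.4 mm: the cube (footprint 24.5×22.5) is included at this height; the r=5 sphere at (3, 4.5) contributes a regular 8-gon of circumradius √(5²−1.9²) = 4.625; the r=9.5 cylinder at (11.5, 8) contributes a regular 8-gon of circumradius 9.5; Subtracting the remaining from the first: starting from the 24.5×22.5 cube, the r=5 sphere at (3, 4.5) partially overlaps it — only the 54.23 mm² overlap (of its 60.50 mm²) is removed, clipping the outline; the r=9.5 cylinder at (11.5, 8) partially overlaps it — only the 223.54 mm² overlap (of its 255.27 mm²) is removed, clipping the outline — 3 connected regions. The result has 3 disconnected regions.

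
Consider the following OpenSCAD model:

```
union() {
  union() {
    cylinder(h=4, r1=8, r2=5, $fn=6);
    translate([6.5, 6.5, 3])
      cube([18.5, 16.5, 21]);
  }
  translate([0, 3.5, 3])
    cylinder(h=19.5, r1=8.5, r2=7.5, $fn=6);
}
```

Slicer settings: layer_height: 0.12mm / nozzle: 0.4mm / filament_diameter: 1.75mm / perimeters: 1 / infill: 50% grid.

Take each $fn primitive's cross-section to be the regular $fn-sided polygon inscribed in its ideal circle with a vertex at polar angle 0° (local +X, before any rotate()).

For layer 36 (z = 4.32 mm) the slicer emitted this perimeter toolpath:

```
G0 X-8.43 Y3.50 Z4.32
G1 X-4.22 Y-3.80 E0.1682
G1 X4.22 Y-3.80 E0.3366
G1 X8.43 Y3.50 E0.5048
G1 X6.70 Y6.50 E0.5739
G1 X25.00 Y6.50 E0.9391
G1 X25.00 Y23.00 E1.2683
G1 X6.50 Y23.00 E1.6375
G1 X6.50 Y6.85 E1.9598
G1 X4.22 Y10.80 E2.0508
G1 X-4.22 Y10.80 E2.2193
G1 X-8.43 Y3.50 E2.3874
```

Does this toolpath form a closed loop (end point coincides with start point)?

yes

Start point (G0): (-8.43, 3.50). End point (last G1): the path returns to the start — closed.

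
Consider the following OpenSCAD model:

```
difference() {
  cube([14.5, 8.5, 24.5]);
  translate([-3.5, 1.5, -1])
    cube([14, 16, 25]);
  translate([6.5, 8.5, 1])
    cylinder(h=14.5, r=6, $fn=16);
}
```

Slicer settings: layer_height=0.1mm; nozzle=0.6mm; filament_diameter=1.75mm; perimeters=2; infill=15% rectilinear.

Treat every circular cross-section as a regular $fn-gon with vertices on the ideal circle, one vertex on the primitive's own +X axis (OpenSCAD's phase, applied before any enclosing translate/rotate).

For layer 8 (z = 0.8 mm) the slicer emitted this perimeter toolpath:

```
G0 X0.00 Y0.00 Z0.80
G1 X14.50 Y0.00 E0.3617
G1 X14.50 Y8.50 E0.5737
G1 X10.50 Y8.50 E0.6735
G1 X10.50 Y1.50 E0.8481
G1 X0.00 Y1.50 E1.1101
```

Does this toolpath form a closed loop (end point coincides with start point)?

Start point (G0): (0.00, 0.00). End point (last G1): the path does not return to the start — open.

no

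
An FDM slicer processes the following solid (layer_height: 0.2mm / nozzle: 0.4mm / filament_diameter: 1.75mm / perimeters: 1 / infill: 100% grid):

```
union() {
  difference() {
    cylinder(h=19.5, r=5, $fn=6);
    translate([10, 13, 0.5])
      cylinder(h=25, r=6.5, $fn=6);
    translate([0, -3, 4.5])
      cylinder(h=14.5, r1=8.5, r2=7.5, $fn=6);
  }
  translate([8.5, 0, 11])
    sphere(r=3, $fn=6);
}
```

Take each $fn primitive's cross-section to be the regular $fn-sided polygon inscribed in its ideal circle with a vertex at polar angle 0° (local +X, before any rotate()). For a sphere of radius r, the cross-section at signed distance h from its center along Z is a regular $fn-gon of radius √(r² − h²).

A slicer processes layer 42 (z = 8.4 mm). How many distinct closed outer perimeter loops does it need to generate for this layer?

2

At z = 8.4 mm: the r=5 cylinder contributes a regular 6-gon of circumradius 5; the r=6.5 cylinder at (10, 13) contributes a regular 6-gon of circumradius 6.5; the cone at (0, -3) contributes a regular 6-gon of circumradius 8.231 (interpolated between r1=8.5 and r2=7.5 at t=0.269); After the difference (first − rest): starting from the r=5 cylinder, the r=6.5 cylinder at (10, 13) misses the remaining region (no effect); the cone at (0, -3) partially overlaps it — only the 63.92 mm² overlap (of its 176.02 mm²) is removed, clipping the outline — 1 connected region; the r=3 sphere at (8.5, 0) contributes a regular 6-gon of circumradius √(3²−2.6²) = 1.497; Taking the union: the 2 present regions are separate (no shared area or edge), so areas and boundary lengths simply add and each stays a separate island — 2 connected regions. The result has 2 disconnected regions.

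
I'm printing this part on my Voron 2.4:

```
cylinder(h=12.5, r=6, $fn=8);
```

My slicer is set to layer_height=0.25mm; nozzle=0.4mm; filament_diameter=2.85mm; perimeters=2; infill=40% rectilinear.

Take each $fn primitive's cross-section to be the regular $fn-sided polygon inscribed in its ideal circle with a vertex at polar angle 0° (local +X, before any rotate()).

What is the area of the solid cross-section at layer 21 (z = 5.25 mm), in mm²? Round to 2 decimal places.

101.82 mm²

At z = 5.25 mm: the cylinder: section is a regular 8-gon, circumradius r=6 (area = (8/2)·6.000²·sin(360°/8) = 101.82 mm²). Overall, the cross-section is a single solid region. Net area = 101.82 mm².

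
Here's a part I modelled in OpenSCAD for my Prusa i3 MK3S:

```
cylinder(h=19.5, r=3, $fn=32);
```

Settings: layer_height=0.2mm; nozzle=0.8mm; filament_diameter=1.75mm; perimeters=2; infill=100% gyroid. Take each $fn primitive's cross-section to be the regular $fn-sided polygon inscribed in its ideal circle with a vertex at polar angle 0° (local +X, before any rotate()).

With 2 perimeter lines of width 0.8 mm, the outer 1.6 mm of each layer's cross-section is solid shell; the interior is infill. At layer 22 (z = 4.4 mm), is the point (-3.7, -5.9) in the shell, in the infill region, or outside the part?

At z = 4.4 mm: the r=3 cylinder gives a regular 32-gon of circumradius 3 (constant along its height). Overall, the cross-section is a single solid region. The nearest boundary edge runs (-2.12, -2.12)→(-1.67, -2.49); distance from the point to it = 3.97 mm. The point is not inside any of the regions above, so it lies outside the cross-section (3.97 mm from the nearest boundary).

outside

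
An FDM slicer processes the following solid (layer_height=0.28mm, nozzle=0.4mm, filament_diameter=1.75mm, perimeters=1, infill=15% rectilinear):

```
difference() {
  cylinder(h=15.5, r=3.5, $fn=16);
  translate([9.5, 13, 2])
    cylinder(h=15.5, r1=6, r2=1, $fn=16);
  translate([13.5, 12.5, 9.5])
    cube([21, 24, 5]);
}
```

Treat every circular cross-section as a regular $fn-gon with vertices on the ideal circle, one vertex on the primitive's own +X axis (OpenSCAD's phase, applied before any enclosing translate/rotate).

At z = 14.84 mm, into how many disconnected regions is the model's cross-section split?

At z = 14.84 mm: the cylinder: section is a regular 16-gon, circumradius r=3.5; the cone at (9.5, 13) (r1=6→r2=1) has section circumradius 1.858 here — a regular 16-gon; the cube at (13.5, 12.5) is not intersected at this z (z outside [9.5, 14.5]); Taking the first minus the rest: starting from the r=3.5 cylinder, the cone at (9.5, 13) misses the remaining region (no effect) — 1 connected region. The result has 1 disconnected region.

1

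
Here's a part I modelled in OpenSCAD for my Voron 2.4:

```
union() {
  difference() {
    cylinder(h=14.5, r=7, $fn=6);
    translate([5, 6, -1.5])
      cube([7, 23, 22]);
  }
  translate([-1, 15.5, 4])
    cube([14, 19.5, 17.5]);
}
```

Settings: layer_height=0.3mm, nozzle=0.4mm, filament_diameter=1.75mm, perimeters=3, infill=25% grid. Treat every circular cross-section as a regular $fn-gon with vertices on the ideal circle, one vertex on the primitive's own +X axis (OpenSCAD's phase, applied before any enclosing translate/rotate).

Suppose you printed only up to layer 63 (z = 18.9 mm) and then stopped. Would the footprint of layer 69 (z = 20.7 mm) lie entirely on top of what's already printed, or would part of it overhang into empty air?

entirely on top

Compare the two slices. At z = 18.9: the cylinder is absent (z outside [0, 14.5]); the cube at (5, 6) is present — its section is the full 7×23 rectangle (area 161.00 mm²); After the difference (first − rest): the first operand is absent here, so nothing remains; the 14×19.5 cube at (-1, 15.5) contributes its full rectangle (area 273.00 mm²); Taking the union: only the 14×19.5 cube at (-1, 15.5) is present, so the union is just that shape — area = 273.00 mm². At z = 20.7: the cylinder does not reach this height (z outside [0, 14.5]); the cube at (5, 6) is not intersected at this z (z outside [-1.5, 20.5]); Subtracting the remaining from the first: the first operand is absent here, so nothing remains; the cube at (-1, 15.5) is present — its section is the full 14×19.5 rectangle (area 273.00 mm²); Merging all regions: only the 14×19.5 cube at (-1, 15.5) is present, so the union is just that shape — area = 273.00 mm². Checking containment: the cross-section at z = 20.7 is a subset of the cross-section at z = 18.9.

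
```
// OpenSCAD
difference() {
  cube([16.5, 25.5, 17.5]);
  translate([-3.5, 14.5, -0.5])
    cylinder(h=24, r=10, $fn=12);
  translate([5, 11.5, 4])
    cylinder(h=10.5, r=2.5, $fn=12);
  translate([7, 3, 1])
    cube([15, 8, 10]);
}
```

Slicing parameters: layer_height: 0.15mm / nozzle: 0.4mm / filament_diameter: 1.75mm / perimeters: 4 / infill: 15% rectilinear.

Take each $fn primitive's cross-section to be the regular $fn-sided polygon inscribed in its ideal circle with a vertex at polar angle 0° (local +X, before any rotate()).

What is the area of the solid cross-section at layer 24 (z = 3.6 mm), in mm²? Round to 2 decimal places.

261.47 mm²

At z = 3.6 mm: the 16.5×25.5 cube contributes its full rectangle (area 420.75 mm²); the cylinder at (-3.5, 14.5): section is a regular 12-gon, circumradius r=10 (area = (12/2)·10.000²·sin(360°/12) = 300.00 mm²); the cylinder at (5, 11.5) is not intersected at this z (z outside [4, 14.5]); the cube at (7, 3) is present — its section is the full 15×8 rectangle (area 120.00 mm²); After the difference (first − rest): starting from the 16.5×25.5 cube (420.75 mm²), the r=10 cylinder at (-3.5, 14.5) partially overlaps it — only the 83.28 mm² overlap (of its 300.00 mm²) is removed, clipping the outline; the 15×8 cube at (7, 3) partially overlaps it — only the 76.00 mm² overlap (of its 120.00 mm²) is removed, clipping the outline — area = 261.47 mm². Overall, the cross-section is a single solid region. Net area = 261.47 mm².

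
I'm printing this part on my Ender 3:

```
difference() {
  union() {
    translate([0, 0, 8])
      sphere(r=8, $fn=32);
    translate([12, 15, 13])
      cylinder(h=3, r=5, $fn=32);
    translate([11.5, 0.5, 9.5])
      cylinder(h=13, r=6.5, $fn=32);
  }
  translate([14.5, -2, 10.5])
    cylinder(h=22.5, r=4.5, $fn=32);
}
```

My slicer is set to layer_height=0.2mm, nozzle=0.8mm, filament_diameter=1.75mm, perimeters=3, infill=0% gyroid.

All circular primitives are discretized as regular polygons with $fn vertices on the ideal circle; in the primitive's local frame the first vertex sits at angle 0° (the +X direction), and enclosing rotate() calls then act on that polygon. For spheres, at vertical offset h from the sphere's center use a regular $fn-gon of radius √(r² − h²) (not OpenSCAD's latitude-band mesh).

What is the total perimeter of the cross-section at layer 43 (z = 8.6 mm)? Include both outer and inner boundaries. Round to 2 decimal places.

At z = 8.6 mm: the r=8 sphere contributes a regular 32-gon of circumradius √(8²−0.6²) = 7.977 (perimeter = 2·32·7.977·sin(180°/32) = 50.04 mm); the cylinder at (12, 15) is not intersected at this z (z outside [13, 16]); the cylinder at (11.5, 0.5) does not reach this height (z outside [9.5, 22.5]); Taking the union: only the r=8 sphere is present, so the union is just that shape — boundary = 50.04 mm; the cylinder at (14.5, -2) does not reach this height (z outside [10.5, 33]); Taking the first minus the rest: none of the subtracted shapes is present at this height, so the result so far is unchanged — boundary = 50.04 mm. Overall, the cross-section is a single solid region. Total boundary length (outer) = 50.04 mm.

50.04 mm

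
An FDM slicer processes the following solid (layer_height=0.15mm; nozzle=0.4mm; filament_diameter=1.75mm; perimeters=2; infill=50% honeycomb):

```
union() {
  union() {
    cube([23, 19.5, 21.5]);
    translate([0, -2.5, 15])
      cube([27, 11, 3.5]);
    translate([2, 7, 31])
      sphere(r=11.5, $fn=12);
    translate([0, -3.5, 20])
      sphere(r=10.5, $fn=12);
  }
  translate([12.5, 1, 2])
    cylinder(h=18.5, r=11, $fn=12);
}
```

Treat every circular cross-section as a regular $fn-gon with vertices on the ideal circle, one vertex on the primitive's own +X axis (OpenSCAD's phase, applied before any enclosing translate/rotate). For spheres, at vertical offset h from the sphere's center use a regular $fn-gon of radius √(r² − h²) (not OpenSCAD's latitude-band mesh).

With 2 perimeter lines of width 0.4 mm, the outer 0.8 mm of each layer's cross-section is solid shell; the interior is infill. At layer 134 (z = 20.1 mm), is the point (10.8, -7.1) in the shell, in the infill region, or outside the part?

At z = 20.1 mm: the cube is present — its section is the full 23×19.5 rectangle; the cube at (0, -2.5) is absent (z outside [15, 18.5]); the r=11.5 sphere at (2, 7) contributes a regular 12-gon of circumradius √(11.5²−10.9²) = 3.666; the r=10.5 sphere at (0, -3.5) slices to a regular 12-gon of circumradius 10.500 (√(r²−h²) with h=0.1 from center); Merging all regions: the regions partially overlap (shared area 84.25 mm²), so overlapping operands fuse into one piece — 1 connected region; the cylinder at (12.5, 1): section is a regular 12-gon, circumradius r=11; Taking the union: the regions partially overlap (shared area 256.70 mm²), so overlapping operands fuse into one piece — 1 connected region. Overall, the cross-section is a single solid region. The nearest boundary edge runs (12.50, -10.00)→(8.83, -9.02); distance from the point to it = 2.36 mm. The point is inside the cross-section and 2.36 mm from the nearest boundary — more than the 0.8 mm shell width (2 × 0.4), so it's in the infill interior.

infill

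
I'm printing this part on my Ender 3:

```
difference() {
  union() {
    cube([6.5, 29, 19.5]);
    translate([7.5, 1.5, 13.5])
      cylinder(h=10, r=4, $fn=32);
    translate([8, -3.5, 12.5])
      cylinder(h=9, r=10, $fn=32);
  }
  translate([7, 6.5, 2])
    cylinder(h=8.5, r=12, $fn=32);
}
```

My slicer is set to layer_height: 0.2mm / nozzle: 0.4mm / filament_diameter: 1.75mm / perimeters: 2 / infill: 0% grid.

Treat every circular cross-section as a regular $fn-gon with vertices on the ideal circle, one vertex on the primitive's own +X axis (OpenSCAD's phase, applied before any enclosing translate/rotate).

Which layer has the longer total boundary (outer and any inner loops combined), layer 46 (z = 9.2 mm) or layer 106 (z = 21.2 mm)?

Layer 46 (z = 9.2): the cube is present — its section is the full 6.5×29 rectangle (perimeter 71.00 mm); the cylinder at (7.5, 1.5) is absent (z outside [13.5, 23.5]); the cylinder at (8, -3.5) is absent (z outside [12.5, 21.5]); Combining (union): only the 6.5×29 cube is present, so the union is just that shape — boundary = 71.00 mm; the r=12 cylinder at (7, 6.5) gives a regular 32-gon of circumradius 12 (constant along its height) (perimeter = 2·32·12.000·sin(180°/32) = 75.28 mm); Subtracting the remaining from the first: starting from the result so far, the r=12 cylinder at (7, 6.5) partially overlaps it — only the 114.94 mm² overlap (of its 449.49 mm²) is removed, clipping the outline — boundary = 36.83 mm. So its perimeter = 36.83 mm. Layer 106 (z = 21.2): the cube is absent (z outside [0, 19.5]); the r=4 cylinder at (7.5, 1.5) gives a regular 32-gon of circumradius 4 (constant along its height) (perimeter = 2·32·4.000·sin(180°/32) = 25.09 mm); the r=10 cylinder at (8, -3.5) gives a regular 32-gon of circumradius 10 (constant along its height) (perimeter = 2·32·10.000·sin(180°/32) = 62.73 mm); Taking the union: the r=4 cylinder at (7.5, 1.5) lies entirely inside the r=10 cylinder at (8, -3.5), so the union is just the r=10 cylinder at (8, -3.5) — boundary = 62.73 mm; the cylinder at (7, 6.5) is not intersected at this z (z outside [2, 10.5]); After the difference (first − rest): none of the subtracted shapes is present at this height, so the result so far is unchanged — boundary = 62.73 mm. So its perimeter = 62.73 mm. Layer 106 is larger (62.73 vs 36.83 mm).

layer 106 (z = 21.2 mm)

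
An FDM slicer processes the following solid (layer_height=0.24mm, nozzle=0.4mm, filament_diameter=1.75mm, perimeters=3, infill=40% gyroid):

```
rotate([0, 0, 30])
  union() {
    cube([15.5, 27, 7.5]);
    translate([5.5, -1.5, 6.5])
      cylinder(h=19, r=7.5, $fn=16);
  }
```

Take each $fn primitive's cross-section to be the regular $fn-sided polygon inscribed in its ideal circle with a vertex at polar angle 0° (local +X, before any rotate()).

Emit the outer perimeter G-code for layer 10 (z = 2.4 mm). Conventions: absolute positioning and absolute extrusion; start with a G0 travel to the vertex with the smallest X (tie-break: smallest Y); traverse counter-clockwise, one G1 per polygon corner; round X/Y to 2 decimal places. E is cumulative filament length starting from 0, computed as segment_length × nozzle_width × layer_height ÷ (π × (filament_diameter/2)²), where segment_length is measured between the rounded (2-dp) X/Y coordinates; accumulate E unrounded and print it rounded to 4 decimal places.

G0 X-13.50 Y23.38 Z2.40
G1 X0.00 Y0.00 E1.0775
G1 X13.42 Y7.75 E1.6961
G1 X-0.08 Y31.13 E2.7736
G1 X-13.50 Y23.38 E3.3921

At z = 2.4 mm: the cube (footprint 15.5×27) is included at this height; the cylinder at (5.5, -1.5) does not reach this height (z outside [6.5, 25.5]); Combining (union): only the 15.5×27 cube is present, so the union is just that shape — 1 connected region; (rotated 30° about Z; rotation is an isometry so areas/perimeters/island counts are preserved). The outline is a single polygon with 4 vertices. Extrusion per mm of travel: 0.4 × 0.24 / (π × 0.875²) = 0.039912. Accumulating E over each segment gives final E = 3.3921.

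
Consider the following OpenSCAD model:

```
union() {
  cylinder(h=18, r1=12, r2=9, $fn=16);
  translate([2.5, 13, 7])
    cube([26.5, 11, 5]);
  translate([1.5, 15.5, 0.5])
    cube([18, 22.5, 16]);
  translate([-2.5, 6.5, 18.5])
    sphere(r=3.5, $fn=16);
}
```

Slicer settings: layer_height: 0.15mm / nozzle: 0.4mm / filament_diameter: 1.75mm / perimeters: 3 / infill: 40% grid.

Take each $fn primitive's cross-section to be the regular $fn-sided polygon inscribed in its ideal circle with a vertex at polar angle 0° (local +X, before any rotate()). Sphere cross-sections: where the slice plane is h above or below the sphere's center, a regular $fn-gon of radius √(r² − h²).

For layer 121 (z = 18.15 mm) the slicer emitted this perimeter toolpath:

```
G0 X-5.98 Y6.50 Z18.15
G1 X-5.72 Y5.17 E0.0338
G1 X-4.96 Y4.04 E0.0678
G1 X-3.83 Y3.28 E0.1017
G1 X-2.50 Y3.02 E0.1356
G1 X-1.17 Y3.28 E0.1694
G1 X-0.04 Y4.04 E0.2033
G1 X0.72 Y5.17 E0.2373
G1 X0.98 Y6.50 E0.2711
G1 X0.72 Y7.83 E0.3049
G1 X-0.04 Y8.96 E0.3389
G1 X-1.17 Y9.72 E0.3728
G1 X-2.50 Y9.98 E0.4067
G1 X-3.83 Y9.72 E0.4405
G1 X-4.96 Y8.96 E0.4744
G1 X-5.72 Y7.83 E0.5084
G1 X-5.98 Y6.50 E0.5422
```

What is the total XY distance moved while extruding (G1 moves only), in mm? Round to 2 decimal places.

Sum the Euclidean lengths of each G1 segment: total = 21.74 mm.

21.74 mm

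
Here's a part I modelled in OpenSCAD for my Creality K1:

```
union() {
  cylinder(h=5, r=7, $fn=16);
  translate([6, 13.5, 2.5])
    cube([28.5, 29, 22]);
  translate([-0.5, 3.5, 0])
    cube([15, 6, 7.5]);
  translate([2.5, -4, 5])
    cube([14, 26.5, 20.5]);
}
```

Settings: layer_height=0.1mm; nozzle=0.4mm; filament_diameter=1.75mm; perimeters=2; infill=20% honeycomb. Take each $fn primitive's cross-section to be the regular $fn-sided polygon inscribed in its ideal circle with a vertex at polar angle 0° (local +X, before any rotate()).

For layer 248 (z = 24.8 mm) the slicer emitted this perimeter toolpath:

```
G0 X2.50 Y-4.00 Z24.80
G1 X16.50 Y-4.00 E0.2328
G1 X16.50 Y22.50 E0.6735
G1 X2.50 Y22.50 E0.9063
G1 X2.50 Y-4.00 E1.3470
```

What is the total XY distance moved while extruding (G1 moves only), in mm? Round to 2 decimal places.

81.00 mm

Sum the Euclidean lengths of each G1 segment: total = 81.00 mm.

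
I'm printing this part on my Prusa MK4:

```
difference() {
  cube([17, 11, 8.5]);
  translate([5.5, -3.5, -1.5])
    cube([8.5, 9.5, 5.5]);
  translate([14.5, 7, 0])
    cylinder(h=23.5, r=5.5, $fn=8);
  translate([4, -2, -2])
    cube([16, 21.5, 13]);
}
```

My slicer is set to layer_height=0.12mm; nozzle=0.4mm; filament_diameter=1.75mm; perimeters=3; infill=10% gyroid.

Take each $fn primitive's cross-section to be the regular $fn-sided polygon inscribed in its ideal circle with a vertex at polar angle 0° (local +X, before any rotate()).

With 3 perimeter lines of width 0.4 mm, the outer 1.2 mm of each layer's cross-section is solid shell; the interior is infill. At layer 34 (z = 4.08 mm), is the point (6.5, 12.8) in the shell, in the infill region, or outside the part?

outside

At z = 4.08 mm: the cube is present — its section is the full 17×11 rectangle; the cube at (5.5, -3.5) is not intersected at this z (z outside [-1.5, 4]); the cylinder at (14.5, 7): section is a regular 8-gon, circumradius r=5.5; the cube at (4, -2) (footprint 16×21.5) is included at this height; After the difference (first − rest): starting from the 17×11 cube, the r=5.5 cylinder at (14.5, 7) partially overlaps it — only the 62.52 mm² overlap (of its 85.56 mm²) is removed, clipping the outline; the 16×21.5 cube at (4, -2) partially overlaps it — only the 80.48 mm² overlap (of its 344.00 mm²) is removed, clipping the outline — 1 connected region. Overall, the cross-section is a single solid region. The nearest boundary edge runs (0.00, 11.00)→(4.00, 11.00); distance from the point to it = 3.08 mm. The point is not inside any of the regions above, so it lies outside the cross-section (3.08 mm from the nearest boundary).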